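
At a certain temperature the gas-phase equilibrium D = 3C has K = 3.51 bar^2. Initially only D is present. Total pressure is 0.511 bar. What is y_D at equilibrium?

Basis: 1 mol D initially; let X = conversion of D. Extent ξ = X.
Moles: n_D = 1 − X; n_C = 3X.
Total moles n_T = 1 + 2X.
y_i = n_i/n_T, p_i = y_i·P. K = p_C^3 / (p_D).
Substituting and setting equal to 3.51 bar^2 gives a polynomial in X; the root in (0,1) is X = 0.836.
Then n_D = 0.164, n_T = 2.67, so y_D = 0.061.

y_D = 0.061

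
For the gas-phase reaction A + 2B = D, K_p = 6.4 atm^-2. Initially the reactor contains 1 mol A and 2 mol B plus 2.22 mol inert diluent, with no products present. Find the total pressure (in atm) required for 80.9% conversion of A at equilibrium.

Let X = conversion of A (basis 1 mol A); extent of reaction ξ = X.
At extent ξ: n_A = 1 − X; n_B = 2 − 2X; n_D = X; n_I = 2.22 (inert).
Total moles n_T = 5.22 − 2X.
K_p = p_D / (p_A p_B^2) with p_i = (n_i/n_T)·P.
At X = 0.809: the mole-fraction product g(X) = Π y_i^ν_i = 376.6. Since K_p = g(X)·P^{-2}, P = (g/K_p)^(1/2) = (376.6/6.4)^(1/2) = 7.67 atm.

P = 7.67 atm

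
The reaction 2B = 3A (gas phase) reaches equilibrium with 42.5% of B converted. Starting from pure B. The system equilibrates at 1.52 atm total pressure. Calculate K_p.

K_p = 0.982 atm

Basis: 1 mol B initially; let X = conversion of B. Extent ξ = 0.5X.
Moles: n_B = 1 − X; n_A = 1.5X.
Total moles n_T = 1 + 0.5X.
At X = 0.425: n_B = 0.575, n_A = 0.637, n_T = 1.21.
p_i = (n_i/n_T)·P. K_p = p_A^3 / (p_B^2) = 0.982 atm.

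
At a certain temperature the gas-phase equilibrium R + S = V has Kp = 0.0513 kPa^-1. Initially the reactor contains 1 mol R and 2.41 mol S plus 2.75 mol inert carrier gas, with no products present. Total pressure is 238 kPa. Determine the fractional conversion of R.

Take 1 mol R as basis and let X be its fractional conversion, so ξ = X.
Species balance: n_R = 1 − X; n_S = 2.41 − X; n_V = X; n_I = 2.75 (inert).
Summing: n_T = 6.16 − X.
With p_i = (n_i/n_T)P, Kp = p_V / (p_R p_S).
Substituting and setting equal to 0.0513 kPa^-1 gives a polynomial in X; the root in (0,1) is X = 0.787.

X = 0.787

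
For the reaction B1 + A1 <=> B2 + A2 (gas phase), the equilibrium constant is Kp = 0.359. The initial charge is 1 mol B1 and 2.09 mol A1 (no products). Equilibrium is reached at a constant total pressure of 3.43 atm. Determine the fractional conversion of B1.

X = 0.520

Take 1 mol B1 as basis and let X be its fractional conversion, so ξ = X.
Species balance: n_B1 = 1 − X; n_A1 = 2.09 − X; n_B2 = X; n_A2 = X.
Total moles n_T = 3.09 (Δν = 0, constant).
Mole fractions y_i = n_i/n_T; Kp = p_B2 p_A2 / (p_B1 p_A1) with p_i = y_i·P.
This yields a degree-2 equation in X; solving on (0,1), X = 0.520.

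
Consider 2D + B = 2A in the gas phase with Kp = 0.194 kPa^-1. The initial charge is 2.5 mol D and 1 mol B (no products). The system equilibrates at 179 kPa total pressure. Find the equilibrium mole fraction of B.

y_B = 0.080

Basis: 1 mol B initially; let X = conversion of B. Extent ξ = X.
Species balance: n_D = 2.5 − 2X; n_B = 1 − X; n_A = 2X.
Total moles n_T = 3.5 − X.
y_i = n_i/n_T, p_i = y_i·P. Kp = p_A^2 / (p_D^2 p_B).
This yields a degree-3 equation in X; solving on (0,1), X = 0.782.
Then n_B = 0.218, n_T = 2.72, so y_B = 0.080.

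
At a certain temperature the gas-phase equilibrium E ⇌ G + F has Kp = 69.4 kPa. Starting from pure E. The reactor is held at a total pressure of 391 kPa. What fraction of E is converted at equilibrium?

Let X = conversion of E (basis 1 mol E); extent of reaction ξ = X.
Moles: n_E = 1 − X; n_G = X; n_F = X.
Total moles n_T = 1 + X.
Mole fractions y_i = n_i/n_T; Kp = p_G p_F / (p_E) with p_i = y_i·P.
Equating to 69.4 kPa and solving on 0 < X < 1: X = 0.388.

X = 0.388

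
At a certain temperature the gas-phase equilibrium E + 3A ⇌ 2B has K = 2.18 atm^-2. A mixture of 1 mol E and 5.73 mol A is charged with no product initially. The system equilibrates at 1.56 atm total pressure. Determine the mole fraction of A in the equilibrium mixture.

y_A = 0.669

Let X = conversion of E (basis 1 mol E); extent of reaction ξ = X.
Moles: n_E = 1 − X; n_A = 5.73 − 3X; n_B = 2X.
Summing: n_T = 6.73 − 2X.
With p_i = (n_i/n_T)P, K = p_B^2 / (p_E p_A^3).
Substituting and setting equal to 2.18 atm^-2 gives a polynomial in X; the root in (0,1) is X = 0.739.
Then n_A = 3.51, n_T = 5.25, so y_A = 0.669.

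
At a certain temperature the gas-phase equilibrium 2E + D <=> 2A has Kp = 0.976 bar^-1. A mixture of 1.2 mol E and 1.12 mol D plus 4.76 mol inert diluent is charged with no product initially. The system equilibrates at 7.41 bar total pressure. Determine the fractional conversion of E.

Let X = conversion of E (basis 1.2 mol E); extent of reaction ξ = 0.6X.
Moles: n_E = 1.2 − 1.2X; n_D = 1.12 − 0.6X; n_A = 1.2X; n_I = 4.76 (inert).
Summing: n_T = 7.08 − 0.6X.
Mole fractions y_i = n_i/n_T; Kp = p_A^2 / (p_E^2 p_D) with p_i = y_i·P.
This yields a degree-3 equation in X; solving on (0,1), X = 0.485.

X = 0.485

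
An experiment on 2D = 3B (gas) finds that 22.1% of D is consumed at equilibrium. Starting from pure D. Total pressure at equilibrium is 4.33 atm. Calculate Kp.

Kp = 0.234 atm

Basis: 1 mol D initially; let X = conversion of D. Extent ξ = 0.5X.
Moles: n_D = 1 − X; n_B = 1.5X.
Total moles n_T = 1 + 0.5X.
At X = 0.221: n_D = 0.779, n_B = 0.332, n_T = 1.11.
p_i = (n_i/n_T)·P. Kp = p_B^3 / (p_D^2) = 0.234 atm.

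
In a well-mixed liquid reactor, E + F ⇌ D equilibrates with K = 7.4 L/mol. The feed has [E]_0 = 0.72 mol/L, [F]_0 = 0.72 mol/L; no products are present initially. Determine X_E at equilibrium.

X = 0.651

Let X = conversion of E; extent ξ = 0.72·X mol/L.
Concentrations: [E] = 0.72 − 0.72X; [F] = 0.72 − 0.72X; [D] = 0.72X.
K = [D] / ([E] [F]).
Solving K = 7.4 for X ∈ (0,1): X = 0.651.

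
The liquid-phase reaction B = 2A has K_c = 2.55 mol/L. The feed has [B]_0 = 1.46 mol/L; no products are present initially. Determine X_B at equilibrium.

Let X = conversion of B; extent ξ = 1.46·X mol/L.
Concentrations: [B] = 1.46 − 1.46X; [A] = 2.92X.
K_c = [A]^2 / ([B]).
Solving K_c = 2.55 for X ∈ (0,1): X = 0.478.

X = 0.478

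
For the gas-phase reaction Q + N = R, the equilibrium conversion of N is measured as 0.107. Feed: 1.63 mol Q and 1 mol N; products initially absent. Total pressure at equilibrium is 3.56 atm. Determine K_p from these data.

K_p = 0.0558 atm^-1

Basis: 1 mol N initially; let X = conversion of N. Extent ξ = X.
Mole table: n_Q = 1.63 − X; n_N = 1 − X; n_R = X.
Total moles n_T = 2.63 − X.
At X = 0.107: n_Q = 1.52, n_N = 0.893, n_R = 0.107, n_T = 2.52.
p_i = (n_i/n_T)·P. K_p = p_R / (p_Q p_N) = 0.0558 atm^-1.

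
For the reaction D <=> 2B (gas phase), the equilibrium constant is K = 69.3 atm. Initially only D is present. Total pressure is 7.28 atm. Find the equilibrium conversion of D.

Basis: 1 mol D initially; let X = conversion of D. Extent ξ = X.
Species balance: n_D = 1 − X; n_B = 2X.
Summing: n_T = 1 + X.
y_i = n_i/n_T, p_i = y_i·P. K = p_B^2 / (p_D).
This yields a degree-2 equation in X; solving on (0,1), X = 0.839.

X = 0.839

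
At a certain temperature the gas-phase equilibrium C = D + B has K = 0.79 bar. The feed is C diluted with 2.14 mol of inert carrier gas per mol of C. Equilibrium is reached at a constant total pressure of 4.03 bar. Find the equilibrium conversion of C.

X = 0.563

Take 1 mol C as basis and let X be its fractional conversion, so ξ = X.
Species balance: n_C = 1 − X; n_D = X; n_B = X; n_I = 2.14 (inert).
Total moles n_T = 3.14 + X.
Mole fractions y_i = n_i/n_T; K = p_D p_B / (p_C) with p_i = y_i·P.
Equating to 0.79 bar and solving on 0 < X < 1: X = 0.563.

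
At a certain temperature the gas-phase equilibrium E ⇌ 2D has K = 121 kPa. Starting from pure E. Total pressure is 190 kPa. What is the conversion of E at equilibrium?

Basis: 1 mol E initially; let X = conversion of E. Extent ξ = X.
Species balance: n_E = 1 − X; n_D = 2X.
Total moles n_T = 1 + X.
y_i = n_i/n_T, p_i = y_i·P. K = p_D^2 / (p_E).
This yields a degree-2 equation in X; solving on (0,1), X = 0.371.

X = 0.371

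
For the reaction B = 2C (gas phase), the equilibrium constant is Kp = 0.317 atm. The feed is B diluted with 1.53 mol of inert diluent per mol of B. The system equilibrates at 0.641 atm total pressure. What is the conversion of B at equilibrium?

Basis: 1 mol B initially; let X = conversion of B. Extent ξ = X.
Species balance: n_B = 1 − X; n_C = 2X; n_I = 1.53 (inert).
Total moles n_T = 2.53 + X.
y_i = n_i/n_T, p_i = y_i·P. Kp = p_C^2 / (p_B).
Setting this equal to 0.317 atm and taking the physical root (0 < X < 1) gives X = 0.450.

X = 0.450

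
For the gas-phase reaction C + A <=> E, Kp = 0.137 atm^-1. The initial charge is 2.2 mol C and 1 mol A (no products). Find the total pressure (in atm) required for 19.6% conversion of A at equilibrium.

Basis: 1 mol A initially; let X = conversion of A. Extent ξ = X.
Species balance: n_C = 2.2 − X; n_A = 1 − X; n_E = X.
Summing: n_T = 3.2 − X.
Kp = p_E / (p_C p_A) with p_i = (n_i/n_T)·P.
At X = 0.196: the mole-fraction product g(X) = Π y_i^ν_i = 0.3654. Since Kp = g(X)·P^{-1}, P = (g/Kp)^(1/1) = (0.3654/0.137)^(1/1) = 2.67 atm.

P = 2.67 atm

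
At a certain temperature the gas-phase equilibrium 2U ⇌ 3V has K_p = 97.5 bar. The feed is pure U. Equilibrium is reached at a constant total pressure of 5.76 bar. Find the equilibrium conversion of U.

Let X = conversion of U (basis 1 mol U); extent of reaction ξ = 0.5X.
Moles: n_U = 1 − X; n_V = 1.5X.
n_T = Σnᵢ = 1 + 0.5X.
Mole fractions y_i = n_i/n_T; K_p = p_V^3 / (p_U^2) with p_i = y_i·P.
Equating to 97.5 bar and solving on 0 < X < 1: X = 0.752.

X = 0.752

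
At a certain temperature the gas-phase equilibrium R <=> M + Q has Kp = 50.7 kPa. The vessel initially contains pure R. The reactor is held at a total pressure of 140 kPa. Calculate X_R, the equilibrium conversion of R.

X = 0.516

Take 1 mol R as basis and let X be its fractional conversion, so ξ = X.
Moles: n_R = 1 − X; n_M = X; n_Q = X.
n_T = Σnᵢ = 1 + X.
With p_i = (n_i/n_T)P, Kp = p_M p_Q / (p_R).
Substituting and setting equal to 50.7 kPa gives a polynomial in X; the root in (0,1) is X = 0.516.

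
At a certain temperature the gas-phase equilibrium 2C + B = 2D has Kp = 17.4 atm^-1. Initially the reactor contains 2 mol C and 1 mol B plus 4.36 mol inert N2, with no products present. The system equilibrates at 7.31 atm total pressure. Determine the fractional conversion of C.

X = 0.704

Let X = conversion of C (basis 2 mol C); extent of reaction ξ = X.
At extent ξ: n_C = 2 − 2X; n_B = 1 − X; n_D = 2X; n_I = 4.36 (inert).
n_T = Σnᵢ = 7.36 − X.
With p_i = (n_i/n_T)P, Kp = p_D^2 / (p_C^2 p_B).
Equating to 17.4 atm^-1 and solving on 0 < X < 1: X = 0.704.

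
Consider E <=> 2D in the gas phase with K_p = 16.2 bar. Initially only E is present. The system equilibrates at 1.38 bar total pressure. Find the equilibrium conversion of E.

Basis: 1 mol E initially; let X = conversion of E. Extent ξ = X.
Species balance: n_E = 1 − X; n_D = 2X.
n_T = Σnᵢ = 1 + X.
With p_i = (n_i/n_T)P, K_p = p_D^2 / (p_E).
Substituting and setting equal to 16.2 bar gives a polynomial in X; the root in (0,1) is X = 0.864.

X = 0.864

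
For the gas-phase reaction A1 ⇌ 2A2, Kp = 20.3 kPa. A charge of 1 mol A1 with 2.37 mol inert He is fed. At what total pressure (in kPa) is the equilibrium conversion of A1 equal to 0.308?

Let X = conversion of A1 (basis 1 mol A1); extent of reaction ξ = X.
Moles: n_A1 = 1 − X; n_A2 = 2X; n_I = 2.37 (inert).
Total moles n_T = 3.37 + X.
Kp = p_A2^2 / (p_A1) with p_i = (n_i/n_T)·P.
At X = 0.308: the mole-fraction product g(X) = Π y_i^ν_i = 0.1491. Since Kp = g(X)·P^{1}, P = (Kp/g)^(1/1) = (20.3/0.1491)^(1/1) = 136 kPa.

P = 136 kPa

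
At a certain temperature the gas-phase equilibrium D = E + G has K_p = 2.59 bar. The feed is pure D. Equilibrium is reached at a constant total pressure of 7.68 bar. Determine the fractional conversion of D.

Let X = conversion of D (basis 1 mol D); extent of reaction ξ = X.
At extent ξ: n_D = 1 − X; n_E = X; n_G = X.
n_T = Σnᵢ = 1 + X.
With p_i = (n_i/n_T)P, K_p = p_E p_G / (p_D).
Setting this equal to 2.59 bar and taking the physical root (0 < X < 1) gives X = 0.502.

X = 0.502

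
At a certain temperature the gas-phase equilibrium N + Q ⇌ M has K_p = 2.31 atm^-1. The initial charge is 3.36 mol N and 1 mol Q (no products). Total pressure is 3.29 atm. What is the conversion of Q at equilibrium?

X = 0.845

Let X = conversion of Q (basis 1 mol Q); extent of reaction ξ = X.
Species balance: n_N = 3.36 − X; n_Q = 1 − X; n_M = X.
Total moles n_T = 4.36 − X.
Mole fractions y_i = n_i/n_T; K_p = p_M / (p_N p_Q) with p_i = y_i·P.
Substituting and setting equal to 2.31 atm^-1 gives a polynomial in X; the root in (0,1) is X = 0.845.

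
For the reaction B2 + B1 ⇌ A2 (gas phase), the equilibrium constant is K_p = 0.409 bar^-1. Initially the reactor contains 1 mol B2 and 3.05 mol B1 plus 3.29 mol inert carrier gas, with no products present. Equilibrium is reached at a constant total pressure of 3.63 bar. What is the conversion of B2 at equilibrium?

X = 0.364

Let X = conversion of B2 (basis 1 mol B2); extent of reaction ξ = X.
At extent ξ: n_B2 = 1 − X; n_B1 = 3.05 − X; n_A2 = X; n_I = 3.29 (inert).
n_T = Σnᵢ = 7.34 − X.
With p_i = (n_i/n_T)P, K_p = p_A2 / (p_B2 p_B1).
Substituting and setting equal to 0.409 bar^-1 gives a polynomial in X; the root in (0,1) is X = 0.364.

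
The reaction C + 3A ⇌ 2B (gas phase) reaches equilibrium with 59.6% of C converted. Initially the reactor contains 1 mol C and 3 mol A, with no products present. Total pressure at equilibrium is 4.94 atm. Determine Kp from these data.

Take 1 mol C as basis and let X be its fractional conversion, so ξ = X.
Moles: n_C = 1 − X; n_A = 3 − 3X; n_B = 2X.
Summing: n_T = 4 − 2X.
At X = 0.596: n_C = 0.404, n_A = 1.21, n_B = 1.19, n_T = 2.81.
p_i = (n_i/n_T)·P. Kp = p_B^2 / (p_C p_A^3) = 0.638 atm^-2.

Kp = 0.638 atm^-2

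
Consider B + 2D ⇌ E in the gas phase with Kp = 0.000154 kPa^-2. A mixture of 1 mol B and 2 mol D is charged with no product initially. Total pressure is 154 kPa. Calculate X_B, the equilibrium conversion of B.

X = 0.485

Let X = conversion of B (basis 1 mol B); extent of reaction ξ = X.
Mole table: n_B = 1 − X; n_D = 2 − 2X; n_E = X.
Total moles n_T = 3 − 2X.
Mole fractions y_i = n_i/n_T; Kp = p_E / (p_B p_D^2) with p_i = y_i·P.
This yields a degree-3 equation in X; solving on (0,1), X = 0.485.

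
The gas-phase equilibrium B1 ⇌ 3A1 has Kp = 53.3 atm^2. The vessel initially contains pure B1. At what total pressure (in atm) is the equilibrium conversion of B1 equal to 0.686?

P = 3.29 atm

Take 1 mol B1 as basis and let X be its fractional conversion, so ξ = X.
Mole table: n_B1 = 1 − X; n_A1 = 3X.
Total moles n_T = 1 + 2X.
Kp = p_A1^3 / (p_B1) with p_i = (n_i/n_T)·P.
At X = 0.686: the mole-fraction product g(X) = Π y_i^ν_i = 4.934. Since Kp = g(X)·P^{2}, P = (Kp/g)^(1/2) = (53.3/4.934)^(1/2) = 3.29 atm.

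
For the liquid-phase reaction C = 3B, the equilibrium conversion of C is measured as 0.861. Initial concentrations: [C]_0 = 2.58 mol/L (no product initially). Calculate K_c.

K_c = 825 (mol/L)^2

Let X = conversion of C.
Concentrations: [C] = 2.58 − 2.58X; [B] = 7.74X.
At X = 0.861: [C] = 0.359, [B] = 6.66.
K_c = [B]^3 / ([C]) = 825 (mol/L)^2.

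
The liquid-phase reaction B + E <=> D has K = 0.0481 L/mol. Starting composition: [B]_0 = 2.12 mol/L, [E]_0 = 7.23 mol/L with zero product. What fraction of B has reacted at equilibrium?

Let X = conversion of B; extent ξ = 2.12·X mol/L.
Concentrations: [B] = 2.12 − 2.12X; [E] = 7.23 − 2.12X; [D] = 2.12X.
K = [D] / ([B] [E]).
This equals 0.0481 at X = 0.244 (the root in 0 < X < 1).

X = 0.244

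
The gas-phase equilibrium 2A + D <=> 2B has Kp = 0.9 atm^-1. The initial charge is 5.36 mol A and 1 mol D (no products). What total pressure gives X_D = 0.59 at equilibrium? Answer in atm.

Let X = conversion of D (basis 1 mol D); extent of reaction ξ = X.
At extent ξ: n_A = 5.36 − 2X; n_D = 1 − X; n_B = 2X.
Total moles n_T = 6.36 − X.
Kp = p_B^2 / (p_A^2 p_D) with p_i = (n_i/n_T)·P.
At X = 0.59: the mole-fraction product g(X) = Π y_i^ν_i = 1.122. Since Kp = g(X)·P^{-1}, P = (g/Kp)^(1/1) = (1.122/0.9)^(1/1) = 1.25 atm.

P = 1.25 atm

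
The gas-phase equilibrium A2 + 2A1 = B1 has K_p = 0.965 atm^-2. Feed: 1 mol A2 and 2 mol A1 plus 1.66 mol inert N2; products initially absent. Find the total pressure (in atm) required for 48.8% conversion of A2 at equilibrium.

Basis: 1 mol A2 initially; let X = conversion of A2. Extent ξ = X.
At extent ξ: n_A2 = 1 − X; n_A1 = 2 − 2X; n_B1 = X; n_I = 1.66 (inert).
Total moles n_T = 4.66 − 2X.
K_p = p_B1 / (p_A2 p_A1^2) with p_i = (n_i/n_T)·P.
At X = 0.488: the mole-fraction product g(X) = Π y_i^ν_i = 12.34. Since K_p = g(X)·P^{-2}, P = (g/K_p)^(1/2) = (12.34/0.965)^(1/2) = 3.58 atm.

P = 3.58 atm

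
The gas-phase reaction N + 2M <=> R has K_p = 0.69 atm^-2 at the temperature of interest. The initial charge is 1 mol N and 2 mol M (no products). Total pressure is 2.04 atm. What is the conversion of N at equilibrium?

Let X = conversion of N (basis 1 mol N); extent of reaction ξ = X.
Mole table: n_N = 1 − X; n_M = 2 − 2X; n_R = X.
Summing: n_T = 3 − 2X.
With p_i = (n_i/n_T)P, K_p = p_R / (p_N p_M^2).
Substituting and setting equal to 0.69 atm^-2 gives a polynomial in X; the root in (0,1) is X = 0.443.

X = 0.443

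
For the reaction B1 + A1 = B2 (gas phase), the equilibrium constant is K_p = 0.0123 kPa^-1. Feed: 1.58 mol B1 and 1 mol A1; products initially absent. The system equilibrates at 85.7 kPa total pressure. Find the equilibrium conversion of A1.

Take 1 mol A1 as basis and let X be its fractional conversion, so ξ = X.
At extent ξ: n_B1 = 1.58 − X; n_A1 = 1 − X; n_B2 = X.
n_T = Σnᵢ = 2.58 − X.
Mole fractions y_i = n_i/n_T; K_p = p_B2 / (p_B1 p_A1) with p_i = y_i·P.
Substituting and setting equal to 0.0123 kPa^-1 gives a polynomial in X; the root in (0,1) is X = 0.366.

X = 0.366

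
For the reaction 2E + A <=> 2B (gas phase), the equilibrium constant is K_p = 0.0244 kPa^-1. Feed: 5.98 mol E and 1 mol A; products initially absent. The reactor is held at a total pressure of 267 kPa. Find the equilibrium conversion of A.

X = 0.851

Let X = conversion of A (basis 1 mol A); extent of reaction ξ = X.
Mole table: n_E = 5.98 − 2X; n_A = 1 − X; n_B = 2X.
n_T = Σnᵢ = 6.98 − X.
With p_i = (n_i/n_T)P, K_p = p_B^2 / (p_E^2 p_A).
Setting this equal to 0.0244 kPa^-1 and taking the physical root (0 < X < 1) gives X = 0.851.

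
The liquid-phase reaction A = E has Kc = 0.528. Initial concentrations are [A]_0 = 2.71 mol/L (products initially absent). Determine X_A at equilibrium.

Let X = conversion of A; extent ξ = 2.71·X mol/L.
Concentrations: [A] = 2.71 − 2.71X; [E] = 2.71X.
Kc = [E] / ([A]).
Equating to 0.528: the physical root is X = 0.346.

X = 0.346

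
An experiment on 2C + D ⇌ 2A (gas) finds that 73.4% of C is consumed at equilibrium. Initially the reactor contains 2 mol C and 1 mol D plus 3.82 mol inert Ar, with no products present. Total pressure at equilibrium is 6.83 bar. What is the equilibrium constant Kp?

Kp = 25.5 bar^-1

Let X = conversion of C (basis 2 mol C); extent of reaction ξ = X.
Mole table: n_C = 2 − 2X; n_D = 1 − X; n_A = 2X; n_I = 3.82 (inert).
n_T = Σnᵢ = 6.82 − X.
At X = 0.734: n_C = 0.532, n_D = 0.266, n_A = 1.47, n_T = 6.09.
p_i = (n_i/n_T)·P. Kp = p_A^2 / (p_C^2 p_D) = 25.5 bar^-1.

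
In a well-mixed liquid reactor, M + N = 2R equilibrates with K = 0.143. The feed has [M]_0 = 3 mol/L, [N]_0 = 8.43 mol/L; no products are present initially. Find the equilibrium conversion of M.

Let X = conversion of M; extent ξ = 3·X mol/L.
Concentrations: [M] = 3 − 3X; [N] = 8.43 − 3X; [R] = 6X.
K = [R]^2 / ([M] [N]).
Setting equal to 0.143 and solving for X on (0,1) gives X = 0.260.

X = 0.260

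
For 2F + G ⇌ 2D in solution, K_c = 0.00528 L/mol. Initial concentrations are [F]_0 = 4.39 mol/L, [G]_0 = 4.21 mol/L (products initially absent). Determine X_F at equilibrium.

Let X = conversion of F; extent ξ = 4.39X/2 mol/L.
Concentrations: [F] = 4.39 − 4.39X; [G] = 4.21 − 2.19X; [D] = 4.39X.
K_c = [D]^2 / ([F]^2 [G]).
Equating to 0.00528 L/mol: the physical root is X = 0.126.

X = 0.126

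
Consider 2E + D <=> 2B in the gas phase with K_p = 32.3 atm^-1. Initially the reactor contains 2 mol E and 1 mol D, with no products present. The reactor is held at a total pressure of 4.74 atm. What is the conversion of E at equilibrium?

X = 0.792

Basis: 2 mol E initially; let X = conversion of E. Extent ξ = X.
Moles: n_E = 2 − 2X; n_D = 1 − X; n_B = 2X.
Total moles n_T = 3 − X.
Mole fractions y_i = n_i/n_T; K_p = p_B^2 / (p_E^2 p_D) with p_i = y_i·P.
Substituting and setting equal to 32.3 atm^-1 gives a polynomial in X; the root in (0,1) is X = 0.792.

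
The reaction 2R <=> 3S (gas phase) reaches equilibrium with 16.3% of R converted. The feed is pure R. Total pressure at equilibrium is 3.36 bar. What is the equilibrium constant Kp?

Kp = 0.0648 bar

Let X = conversion of R (basis 1 mol R); extent of reaction ξ = 0.5X.
Moles: n_R = 1 − X; n_S = 1.5X.
Total moles n_T = 1 + 0.5X.
At X = 0.163: n_R = 0.837, n_S = 0.244, n_T = 1.08.
p_i = (n_i/n_T)·P. Kp = p_S^3 / (p_R^2) = 0.0648 bar.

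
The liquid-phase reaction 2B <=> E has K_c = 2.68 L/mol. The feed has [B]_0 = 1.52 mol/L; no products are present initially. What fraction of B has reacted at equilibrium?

Let X = conversion of B; extent ξ = 1.52X/2 mol/L.
Concentrations: [B] = 1.52 − 1.52X; [E] = 0.76X.
K_c = [E] / ([B]^2).
Equating to 2.68 L/mol: the physical root is X = 0.706.

X = 0.706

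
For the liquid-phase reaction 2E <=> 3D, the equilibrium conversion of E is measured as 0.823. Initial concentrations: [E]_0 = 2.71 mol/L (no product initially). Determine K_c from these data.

K_c = 163 mol/L

Let X = conversion of E.
Concentrations: [E] = 2.71 − 2.71X; [D] = 4.06X.
At X = 0.823: [E] = 0.48, [D] = 3.35.
K_c = [D]^3 / ([E]^2) = 163 mol/L.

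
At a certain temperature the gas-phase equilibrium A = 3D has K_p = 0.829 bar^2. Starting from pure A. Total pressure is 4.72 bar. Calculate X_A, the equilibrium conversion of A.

Let X = conversion of A (basis 1 mol A); extent of reaction ξ = X.
Moles: n_A = 1 − X; n_D = 3X.
n_T = Σnᵢ = 1 + 2X.
Mole fractions y_i = n_i/n_T; K_p = p_D^3 / (p_A) with p_i = y_i·P.
This yields a degree-3 equation in X; solving on (0,1), X = 0.123.

X = 0.123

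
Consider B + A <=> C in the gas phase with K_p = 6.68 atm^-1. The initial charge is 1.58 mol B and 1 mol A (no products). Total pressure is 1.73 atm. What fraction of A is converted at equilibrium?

X = 0.832

Let X = conversion of A (basis 1 mol A); extent of reaction ξ = X.
At extent ξ: n_B = 1.58 − X; n_A = 1 − X; n_C = X.
n_T = Σnᵢ = 2.58 − X.
Mole fractions y_i = n_i/n_T; K_p = p_C / (p_B p_A) with p_i = y_i·P.
Substituting and setting equal to 6.68 atm^-1 gives a polynomial in X; the root in (0,1) is X = 0.832.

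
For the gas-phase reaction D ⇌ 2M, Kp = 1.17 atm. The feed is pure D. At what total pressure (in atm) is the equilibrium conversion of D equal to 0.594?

P = 0.536 atm

Let X = conversion of D (basis 1 mol D); extent of reaction ξ = X.
Mole table: n_D = 1 − X; n_M = 2X.
Summing: n_T = 1 + X.
Kp = p_M^2 / (p_D) with p_i = (n_i/n_T)·P.
At X = 0.594: the mole-fraction product g(X) = Π y_i^ν_i = 2.181. Since Kp = g(X)·P^{1}, P = (Kp/g)^(1/1) = (1.17/2.181)^(1/1) = 0.536 atm.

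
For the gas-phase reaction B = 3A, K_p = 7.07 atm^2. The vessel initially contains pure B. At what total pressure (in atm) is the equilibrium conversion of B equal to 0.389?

P = 2.93 atm

Basis: 1 mol B initially; let X = conversion of B. Extent ξ = X.
At extent ξ: n_B = 1 − X; n_A = 3X.
Total moles n_T = 1 + 2X.
K_p = p_A^3 / (p_B) with p_i = (n_i/n_T)·P.
At X = 0.389: the mole-fraction product g(X) = Π y_i^ν_i = 0.8228. Since K_p = g(X)·P^{2}, P = (K_p/g)^(1/2) = (7.07/0.8228)^(1/2) = 2.93 atm.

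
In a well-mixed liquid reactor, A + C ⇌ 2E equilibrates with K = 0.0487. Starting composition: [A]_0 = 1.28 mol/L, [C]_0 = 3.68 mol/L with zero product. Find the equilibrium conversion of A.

X = 0.166

Let X = conversion of A; extent ξ = 1.28·X mol/L.
Concentrations: [A] = 1.28 − 1.28X; [C] = 3.68 − 1.28X; [E] = 2.56X.
K = [E]^2 / ([A] [C]).
This equals 0.0487 at X = 0.166 (the root in 0 < X < 1).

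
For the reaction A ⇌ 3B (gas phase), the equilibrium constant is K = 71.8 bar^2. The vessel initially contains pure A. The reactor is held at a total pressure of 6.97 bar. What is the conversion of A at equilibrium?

X = 0.478

Let X = conversion of A (basis 1 mol A); extent of reaction ξ = X.
At extent ξ: n_A = 1 − X; n_B = 3X.
Total moles n_T = 1 + 2X.
y_i = n_i/n_T, p_i = y_i·P. K = p_B^3 / (p_A).
Substituting and setting equal to 71.8 bar^2 gives a polynomial in X; the root in (0,1) is X = 0.478.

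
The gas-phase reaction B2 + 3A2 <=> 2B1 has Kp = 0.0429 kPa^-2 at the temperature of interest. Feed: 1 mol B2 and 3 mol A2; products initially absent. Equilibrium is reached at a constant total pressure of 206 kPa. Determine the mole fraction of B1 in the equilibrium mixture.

Basis: 1 mol B2 initially; let X = conversion of B2. Extent ξ = X.
Moles: n_B2 = 1 − X; n_A2 = 3 − 3X; n_B1 = 2X.
Summing: n_T = 4 − 2X.
Mole fractions y_i = n_i/n_T; Kp = p_B1^2 / (p_B2 p_A2^3) with p_i = y_i·P.
Setting this equal to 0.0429 kPa^-2 and taking the physical root (0 < X < 1) gives X = 0.867.
Then n_B1 = 1.73, n_T = 2.27, so y_B1 = 0.765.

y_B1 = 0.765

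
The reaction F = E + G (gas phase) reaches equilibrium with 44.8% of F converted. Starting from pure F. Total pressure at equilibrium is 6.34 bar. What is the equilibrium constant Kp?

Take 1 mol F as basis and let X be its fractional conversion, so ξ = X.
Species balance: n_F = 1 − X; n_E = X; n_G = X.
Summing: n_T = 1 + X.
At X = 0.448: n_F = 0.552, n_E = 0.448, n_G = 0.448, n_T = 1.45.
p_i = (n_i/n_T)·P. Kp = p_E p_G / (p_F) = 1.59 bar.

Kp = 1.59 bar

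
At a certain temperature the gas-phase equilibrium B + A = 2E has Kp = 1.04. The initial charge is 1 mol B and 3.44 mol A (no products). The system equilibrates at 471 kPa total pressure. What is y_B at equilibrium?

y_B = 0.097

Take 1 mol B as basis and let X be its fractional conversion, so ξ = X.
Species balance: n_B = 1 − X; n_A = 3.44 − X; n_E = 2X.
Since Δν = 0, n_T = 4.44 throughout.
y_i = n_i/n_T, p_i = y_i·P. Kp = p_E^2 / (p_B p_A).
Setting this equal to 1.04 and taking the physical root (0 < X < 1) gives X = 0.568.
Then n_B = 0.432, n_T = 4.44, so y_B = 0.097.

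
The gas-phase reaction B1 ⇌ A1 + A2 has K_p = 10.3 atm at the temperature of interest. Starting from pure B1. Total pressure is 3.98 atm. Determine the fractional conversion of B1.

Basis: 1 mol B1 initially; let X = conversion of B1. Extent ξ = X.
Species balance: n_B1 = 1 − X; n_A1 = X; n_A2 = X.
Summing: n_T = 1 + X.
Mole fractions y_i = n_i/n_T; K_p = p_A1 p_A2 / (p_B1) with p_i = y_i·P.
Setting this equal to 10.3 atm and taking the physical root (0 < X < 1) gives X = 0.849.

X = 0.849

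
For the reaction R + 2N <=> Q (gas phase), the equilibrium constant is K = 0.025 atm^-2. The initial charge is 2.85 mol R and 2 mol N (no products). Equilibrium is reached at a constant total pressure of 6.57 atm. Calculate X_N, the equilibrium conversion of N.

Take 2 mol N as basis and let X be its fractional conversion, so ξ = X.
Moles: n_R = 2.85 − X; n_N = 2 − 2X; n_Q = X.
n_T = Σnᵢ = 4.85 − 2X.
Mole fractions y_i = n_i/n_T; K = p_Q / (p_R p_N^2) with p_i = y_i·P.
This yields a degree-3 equation in X; solving on (0,1), X = 0.299.

X = 0.299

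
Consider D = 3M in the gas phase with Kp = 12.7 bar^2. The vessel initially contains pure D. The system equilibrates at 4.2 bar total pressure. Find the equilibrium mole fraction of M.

Basis: 1 mol D initially; let X = conversion of D. Extent ξ = X.
Species balance: n_D = 1 − X; n_M = 3X.
Total moles n_T = 1 + 2X.
With p_i = (n_i/n_T)P, Kp = p_M^3 / (p_D).
This yields a degree-3 equation in X; solving on (0,1), X = 0.371.
Then n_M = 1.11, n_T = 1.74, so y_M = 0.638.

y_M = 0.638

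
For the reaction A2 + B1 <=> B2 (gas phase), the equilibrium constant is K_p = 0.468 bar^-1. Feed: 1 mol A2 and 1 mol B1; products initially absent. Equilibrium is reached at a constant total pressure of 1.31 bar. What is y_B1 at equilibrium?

Take 1 mol A2 as basis and let X be its fractional conversion, so ξ = X.
Species balance: n_A2 = 1 − X; n_B1 = 1 − X; n_B2 = X.
n_T = Σnᵢ = 2 − X.
y_i = n_i/n_T, p_i = y_i·P. K_p = p_B2 / (p_A2 p_B1).
Equating to 0.468 bar^-1 and solving on 0 < X < 1: X = 0.213.
Then n_B1 = 0.787, n_T = 1.79, so y_B1 = 0.441.

y_B1 = 0.441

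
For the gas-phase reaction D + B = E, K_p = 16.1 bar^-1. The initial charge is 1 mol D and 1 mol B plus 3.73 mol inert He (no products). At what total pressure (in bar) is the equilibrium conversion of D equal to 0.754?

P = 3.85 bar

Basis: 1 mol D initially; let X = conversion of D. Extent ξ = X.
Moles: n_D = 1 − X; n_B = 1 − X; n_E = X; n_I = 3.73 (inert).
Summing: n_T = 5.73 − X.
K_p = p_E / (p_D p_B) with p_i = (n_i/n_T)·P.
At X = 0.754: the mole-fraction product g(X) = Π y_i^ν_i = 62. Since K_p = g(X)·P^{-1}, P = (g/K_p)^(1/1) = (62/16.1)^(1/1) = 3.85 bar.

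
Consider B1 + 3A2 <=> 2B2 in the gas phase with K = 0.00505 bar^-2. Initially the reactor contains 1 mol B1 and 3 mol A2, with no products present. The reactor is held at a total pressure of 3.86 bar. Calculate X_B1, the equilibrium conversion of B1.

X = 0.141

Take 1 mol B1 as basis and let X be its fractional conversion, so ξ = X.
Species balance: n_B1 = 1 − X; n_A2 = 3 − 3X; n_B2 = 2X.
n_T = Σnᵢ = 4 − 2X.
y_i = n_i/n_T, p_i = y_i·P. K = p_B2^2 / (p_B1 p_A2^3).
Equating to 0.00505 bar^-2 and solving on 0 < X < 1: X = 0.141.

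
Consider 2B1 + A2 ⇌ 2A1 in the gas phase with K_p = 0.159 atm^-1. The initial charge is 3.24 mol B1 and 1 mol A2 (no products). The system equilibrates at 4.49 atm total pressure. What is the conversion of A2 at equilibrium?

Take 1 mol A2 as basis and let X be its fractional conversion, so ξ = X.
Moles: n_B1 = 3.24 − 2X; n_A2 = 1 − X; n_A1 = 2X.
n_T = Σnᵢ = 4.24 − X.
With p_i = (n_i/n_T)P, K_p = p_A1^2 / (p_B1^2 p_A2).
Setting this equal to 0.159 atm^-1 and taking the physical root (0 < X < 1) gives X = 0.405.

X = 0.405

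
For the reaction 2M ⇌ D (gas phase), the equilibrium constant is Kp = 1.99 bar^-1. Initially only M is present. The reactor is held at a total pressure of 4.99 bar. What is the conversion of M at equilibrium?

Let X = conversion of M (basis 1 mol M); extent of reaction ξ = 0.5X.
Moles: n_M = 1 − X; n_D = 0.5X.
Summing: n_T = 1 − 0.5X.
y_i = n_i/n_T, p_i = y_i·P. Kp = p_D / (p_M^2).
Setting this equal to 1.99 bar^-1 and taking the physical root (0 < X < 1) gives X = 0.843.

X = 0.843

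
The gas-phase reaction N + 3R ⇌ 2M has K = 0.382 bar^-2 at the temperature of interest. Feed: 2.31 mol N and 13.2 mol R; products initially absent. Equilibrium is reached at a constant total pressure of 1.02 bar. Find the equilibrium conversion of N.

Take 2.31 mol N as basis and let X be its fractional conversion, so ξ = 2.31X.
Mole table: n_N = 2.31 − 2.31X; n_R = 13.2 − 6.93X; n_M = 4.62X.
n_T = Σnᵢ = 15.5 − 4.62X.
y_i = n_i/n_T, p_i = y_i·P. K = p_M^2 / (p_N p_R^3).
Substituting and setting equal to 0.382 bar^-2 gives a polynomial in X; the root in (0,1) is X = 0.397.

X = 0.397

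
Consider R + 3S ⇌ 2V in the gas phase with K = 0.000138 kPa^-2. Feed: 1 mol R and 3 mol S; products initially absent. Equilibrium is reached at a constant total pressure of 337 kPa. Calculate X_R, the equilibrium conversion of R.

Take 1 mol R as basis and let X be its fractional conversion, so ξ = X.
Moles: n_R = 1 − X; n_S = 3 − 3X; n_V = 2X.
Summing: n_T = 4 − 2X.
With p_i = (n_i/n_T)P, K = p_V^2 / (p_R p_S^3).
Setting this equal to 0.000138 kPa^-2 and taking the physical root (0 < X < 1) gives X = 0.597.

X = 0.597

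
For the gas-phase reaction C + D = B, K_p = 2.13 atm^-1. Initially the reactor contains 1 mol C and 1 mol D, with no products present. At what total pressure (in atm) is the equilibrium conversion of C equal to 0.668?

Take 1 mol C as basis and let X be its fractional conversion, so ξ = X.
At extent ξ: n_C = 1 − X; n_D = 1 − X; n_B = X.
Summing: n_T = 2 − X.
K_p = p_B / (p_C p_D) with p_i = (n_i/n_T)·P.
At X = 0.668: the mole-fraction product g(X) = Π y_i^ν_i = 8.072. Since K_p = g(X)·P^{-1}, P = (g/K_p)^(1/1) = (8.072/2.13)^(1/1) = 3.79 atm.

P = 3.79 atm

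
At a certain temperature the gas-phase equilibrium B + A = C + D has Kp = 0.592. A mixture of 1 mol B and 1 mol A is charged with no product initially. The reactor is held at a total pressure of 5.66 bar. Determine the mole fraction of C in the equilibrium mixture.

y_C = 0.217

Basis: 1 mol B initially; let X = conversion of B. Extent ξ = X.
Moles: n_B = 1 − X; n_A = 1 − X; n_C = X; n_D = X.
Total moles n_T = 2 (Δν = 0, constant).
Mole fractions y_i = n_i/n_T; Kp = p_C p_D / (p_B p_A) with p_i = y_i·P.
Setting this equal to 0.592 and taking the physical root (0 < X < 1) gives X = 0.435.
Then n_C = 0.435, n_T = 2, so y_C = 0.217.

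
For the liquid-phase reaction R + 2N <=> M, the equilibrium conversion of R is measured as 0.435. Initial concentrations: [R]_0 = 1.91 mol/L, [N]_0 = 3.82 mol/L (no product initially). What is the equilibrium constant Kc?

Let X = conversion of R.
Concentrations: [R] = 1.91 − 1.91X; [N] = 3.82 − 3.82X; [M] = 1.91X.
At X = 0.435: [R] = 1.08, [N] = 2.16, [M] = 0.831.
Kc = [M] / ([R] [N]^2) = 0.165 (mol/L)^-2.

Kc = 0.165 (mol/L)^-2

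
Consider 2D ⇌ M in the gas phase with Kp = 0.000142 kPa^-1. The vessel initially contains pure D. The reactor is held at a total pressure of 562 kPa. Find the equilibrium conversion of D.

Take 1 mol D as basis and let X be its fractional conversion, so ξ = 0.5X.
Species balance: n_D = 1 − X; n_M = 0.5X.
Total moles n_T = 1 − 0.5X.
Mole fractions y_i = n_i/n_T; Kp = p_M / (p_D^2) with p_i = y_i·P.
Setting this equal to 0.000142 kPa^-1 and taking the physical root (0 < X < 1) gives X = 0.129.

X = 0.129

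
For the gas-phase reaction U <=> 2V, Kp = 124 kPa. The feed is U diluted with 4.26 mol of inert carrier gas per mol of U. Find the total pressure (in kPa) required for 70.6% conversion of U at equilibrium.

P = 109 kPa

Let X = conversion of U (basis 1 mol U); extent of reaction ξ = X.
Moles: n_U = 1 − X; n_V = 2X; n_I = 4.26 (inert).
Summing: n_T = 5.26 + X.
Kp = p_V^2 / (p_U) with p_i = (n_i/n_T)·P.
At X = 0.706: the mole-fraction product g(X) = Π y_i^ν_i = 1.137. Since Kp = g(X)·P^{1}, P = (Kp/g)^(1/1) = (124/1.137)^(1/1) = 109 kPa.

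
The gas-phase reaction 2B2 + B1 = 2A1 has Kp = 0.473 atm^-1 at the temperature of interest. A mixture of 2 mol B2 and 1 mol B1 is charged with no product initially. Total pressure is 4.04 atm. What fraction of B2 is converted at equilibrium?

X = 0.399

Take 2 mol B2 as basis and let X be its fractional conversion, so ξ = X.
Mole table: n_B2 = 2 − 2X; n_B1 = 1 − X; n_A1 = 2X.
Total moles n_T = 3 − X.
With p_i = (n_i/n_T)P, Kp = p_A1^2 / (p_B2^2 p_B1).
Setting this equal to 0.473 atm^-1 and taking the physical root (0 < X < 1) gives X = 0.399.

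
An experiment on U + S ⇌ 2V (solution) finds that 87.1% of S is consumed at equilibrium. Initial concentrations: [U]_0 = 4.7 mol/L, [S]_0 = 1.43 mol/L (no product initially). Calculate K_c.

K_c = 9.74

Let X = conversion of S.
Concentrations: [U] = 4.7 − 1.43X; [S] = 1.43 − 1.43X; [V] = 2.86X.
At X = 0.871: [U] = 3.45, [S] = 0.184, [V] = 2.49.
K_c = [V]^2 / ([U] [S]) = 9.74.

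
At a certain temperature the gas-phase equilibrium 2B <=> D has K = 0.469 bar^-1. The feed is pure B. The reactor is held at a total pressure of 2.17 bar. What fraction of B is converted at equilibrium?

X = 0.556

Let X = conversion of B (basis 1 mol B); extent of reaction ξ = 0.5X.
Species balance: n_B = 1 − X; n_D = 0.5X.
Total moles n_T = 1 − 0.5X.
Mole fractions y_i = n_i/n_T; K = p_D / (p_B^2) with p_i = y_i·P.
Setting this equal to 0.469 bar^-1 and taking the physical root (0 < X < 1) gives X = 0.556.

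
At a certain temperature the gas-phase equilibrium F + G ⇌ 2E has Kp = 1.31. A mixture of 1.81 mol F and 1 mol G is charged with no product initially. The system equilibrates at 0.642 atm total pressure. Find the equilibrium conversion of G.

X = 0.478

Basis: 1 mol G initially; let X = conversion of G. Extent ξ = X.
Species balance: n_F = 1.81 − X; n_G = 1 − X; n_E = 2X.
n_T stays at 2.81 (no change in mole number).
y_i = n_i/n_T, p_i = y_i·P. Kp = p_E^2 / (p_F p_G).
Substituting and setting equal to 1.31 gives a polynomial in X; the root in (0,1) is X = 0.478.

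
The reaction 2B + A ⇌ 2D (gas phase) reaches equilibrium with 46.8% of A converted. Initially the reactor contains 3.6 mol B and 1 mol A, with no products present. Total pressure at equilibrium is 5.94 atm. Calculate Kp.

Let X = conversion of A (basis 1 mol A); extent of reaction ξ = X.
Species balance: n_B = 3.6 − 2X; n_A = 1 − X; n_D = 2X.
Total moles n_T = 4.6 − X.
At X = 0.468: n_B = 2.66, n_A = 0.532, n_D = 0.936, n_T = 4.13.
p_i = (n_i/n_T)·P. Kp = p_D^2 / (p_B^2 p_A) = 0.161 atm^-1.

Kp = 0.161 atm^-1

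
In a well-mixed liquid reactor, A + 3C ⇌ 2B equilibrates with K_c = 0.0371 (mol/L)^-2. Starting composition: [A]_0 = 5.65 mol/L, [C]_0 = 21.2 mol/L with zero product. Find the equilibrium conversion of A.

Let X = conversion of A; extent ξ = 5.65·X mol/L.
Concentrations: [A] = 5.65 − 5.65X; [C] = 21.2 − 17X; [B] = 11.3X.
K_c = [B]^2 / ([A] [C]^3).
Setting equal to 0.0371 and solving for X on (0,1) gives X = 0.682.

X = 0.682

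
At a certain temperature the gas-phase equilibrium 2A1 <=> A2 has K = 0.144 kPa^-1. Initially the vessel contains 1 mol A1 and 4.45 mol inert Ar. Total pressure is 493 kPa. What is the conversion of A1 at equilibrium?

Let X = conversion of A1 (basis 1 mol A1); extent of reaction ξ = 0.5X.
Moles: n_A1 = 1 − X; n_A2 = 0.5X; n_I = 4.45 (inert).
Summing: n_T = 5.45 − 0.5X.
y_i = n_i/n_T, p_i = y_i·P. K = p_A2 / (p_A1^2).
Setting this equal to 0.144 kPa^-1 and taking the physical root (0 < X < 1) gives X = 0.829.

X = 0.829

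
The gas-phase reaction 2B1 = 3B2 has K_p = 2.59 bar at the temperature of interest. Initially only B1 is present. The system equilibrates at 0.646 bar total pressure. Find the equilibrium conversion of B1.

X = 0.614

Basis: 1 mol B1 initially; let X = conversion of B1. Extent ξ = 0.5X.
Moles: n_B1 = 1 − X; n_B2 = 1.5X.
n_T = Σnᵢ = 1 + 0.5X.
y_i = n_i/n_T, p_i = y_i·P. K_p = p_B2^3 / (p_B1^2).
Substituting and setting equal to 2.59 bar gives a polynomial in X; the root in (0,1) is X = 0.614.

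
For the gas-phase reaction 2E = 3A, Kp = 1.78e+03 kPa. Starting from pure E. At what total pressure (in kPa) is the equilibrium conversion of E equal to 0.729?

Let X = conversion of E (basis 1 mol E); extent of reaction ξ = 0.5X.
Mole table: n_E = 1 − X; n_A = 1.5X.
Total moles n_T = 1 + 0.5X.
Kp = p_A^3 / (p_E^2) with p_i = (n_i/n_T)·P.
At X = 0.729: the mole-fraction product g(X) = Π y_i^ν_i = 13.05. Since Kp = g(X)·P^{1}, P = (Kp/g)^(1/1) = (1.78e+03/13.05)^(1/1) = 136 kPa.

P = 136 kPa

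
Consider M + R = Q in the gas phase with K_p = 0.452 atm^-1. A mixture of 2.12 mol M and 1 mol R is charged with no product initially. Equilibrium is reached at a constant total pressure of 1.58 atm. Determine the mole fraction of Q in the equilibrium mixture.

Take 1 mol R as basis and let X be its fractional conversion, so ξ = X.
Mole table: n_M = 2.12 − X; n_R = 1 − X; n_Q = X.
Total moles n_T = 3.12 − X.
y_i = n_i/n_T, p_i = y_i·P. K_p = p_Q / (p_M p_R).
Equating to 0.452 atm^-1 and solving on 0 < X < 1: X = 0.315.
Then n_Q = 0.315, n_T = 2.81, so y_Q = 0.112.

y_Q = 0.112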